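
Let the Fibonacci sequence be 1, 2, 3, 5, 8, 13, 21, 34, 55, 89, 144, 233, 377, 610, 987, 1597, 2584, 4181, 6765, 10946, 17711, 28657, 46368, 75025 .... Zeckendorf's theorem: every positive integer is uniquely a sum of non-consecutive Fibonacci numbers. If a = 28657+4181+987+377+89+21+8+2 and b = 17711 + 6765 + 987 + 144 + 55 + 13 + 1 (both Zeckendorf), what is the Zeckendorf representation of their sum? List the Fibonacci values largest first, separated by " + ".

46368 + 10946 + 2584 + 89 + 8 + 3

The two numbers are 34322 and 25676, so their sum is 59998.
59998 − 46368 = 13630
13630 − 10946 = 2684
2684 − 2584 = 100
100 − 89 = 11
11 − 8 = 3
3 − 3 = 0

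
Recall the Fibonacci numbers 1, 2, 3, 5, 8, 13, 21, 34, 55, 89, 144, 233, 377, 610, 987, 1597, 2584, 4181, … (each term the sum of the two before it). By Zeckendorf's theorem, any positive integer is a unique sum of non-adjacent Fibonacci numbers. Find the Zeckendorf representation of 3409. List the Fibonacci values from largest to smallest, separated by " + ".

take 2584 (≤ 3409); 3409 − 2584 = 825
take 610 (≤ 825); 825 − 610 = 215
take 144 (≤ 215); 215 − 144 = 71
take 55 (≤ 71); 71 − 55 = 16
take 13 (≤ 16); 16 − 13 = 3
take 3 (≤ 3); 3 − 3 = 0
So 3409 = 2584 + 610 + 144 + 55 + 13 + 3, with no two terms consecutive in the sequence.

2584 + 610 + 144 + 55 + 13 + 3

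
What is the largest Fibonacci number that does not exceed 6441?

4181 ≤ 6441 < 6765, so the largest Fibonacci number not exceeding 6441 is 4181.

4181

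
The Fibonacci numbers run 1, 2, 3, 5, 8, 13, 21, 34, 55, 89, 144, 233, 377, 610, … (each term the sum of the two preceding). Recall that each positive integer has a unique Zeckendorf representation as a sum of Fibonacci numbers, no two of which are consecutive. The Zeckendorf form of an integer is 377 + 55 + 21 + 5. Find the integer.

458

377 + 55 + 21 + 5 = 458.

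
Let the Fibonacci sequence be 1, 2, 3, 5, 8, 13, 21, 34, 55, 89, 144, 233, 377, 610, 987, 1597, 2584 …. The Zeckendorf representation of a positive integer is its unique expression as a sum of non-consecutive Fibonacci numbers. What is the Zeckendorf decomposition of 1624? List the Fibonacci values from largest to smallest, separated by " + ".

1597 + 21 + 5 + 1

1597 ≤ 1624 < 2584, so take 1597; remainder 27
21 ≤ 27 < 34, so take 21; remainder 6
5 ≤ 6 < 8, so take 5; remainder 1
1 ≤ 1 < 2, so take 1; remainder 0
So 1624 = 1597 + 21 + 5 + 1, with no two terms consecutive in the sequence.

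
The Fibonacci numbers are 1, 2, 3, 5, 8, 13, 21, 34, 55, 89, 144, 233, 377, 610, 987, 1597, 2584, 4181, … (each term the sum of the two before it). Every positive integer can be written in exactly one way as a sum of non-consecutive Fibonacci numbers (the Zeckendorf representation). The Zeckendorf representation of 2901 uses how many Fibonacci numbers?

Repeatedly subtract the largest Fibonacci number that fits:
subtract 2584 from 2901: 317 remains
subtract 233 from 317: 84 remains
subtract 55 from 84: 29 remains
subtract 21 from 29: 8 remains
subtract 8 from 8: 0 remains
2901 = 2584 + 233 + 55 + 21 + 8, which has 5 terms.

5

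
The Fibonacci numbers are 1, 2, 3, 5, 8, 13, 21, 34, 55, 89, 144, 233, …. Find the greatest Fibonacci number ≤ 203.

144 ≤ 203 < 233, so the largest Fibonacci number not exceeding 203 is 144.

144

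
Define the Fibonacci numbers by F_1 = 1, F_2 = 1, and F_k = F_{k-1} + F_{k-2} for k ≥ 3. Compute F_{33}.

3524578

Iterating the recurrence up to F_{25} = 75025 and F_{24} = 46368:
F_{26} = F_{25} + F_{24} = 75025 + 46368 = 121393
F_{27} = F_{26} + F_{25} = 121393 + 75025 = 196418
F_{28} = F_{27} + F_{26} = 196418 + 121393 = 317811
F_{29} = F_{28} + F_{27} = 317811 + 196418 = 514229
F_{30} = F_{29} + F_{28} = 514229 + 317811 = 832040
F_{31} = F_{30} + F_{29} = 832040 + 514229 = 1346269
F_{32} = F_{31} + F_{30} = 1346269 + 832040 = 2178309
F_{33} = F_{32} + F_{31} = 2178309 + 1346269 = 3524578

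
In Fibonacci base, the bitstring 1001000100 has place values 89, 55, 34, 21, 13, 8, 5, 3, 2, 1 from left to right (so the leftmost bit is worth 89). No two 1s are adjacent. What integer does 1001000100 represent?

113

Summing the place values of the 1 bits: 89 + 21 + 3 = 113.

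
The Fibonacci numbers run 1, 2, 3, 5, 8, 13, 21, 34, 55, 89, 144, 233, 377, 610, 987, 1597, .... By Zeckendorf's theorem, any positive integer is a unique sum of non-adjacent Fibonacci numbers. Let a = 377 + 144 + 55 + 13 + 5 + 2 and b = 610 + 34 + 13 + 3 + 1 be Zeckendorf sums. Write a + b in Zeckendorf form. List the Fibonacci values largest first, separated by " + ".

987 + 233 + 34 + 3

The two numbers are 596 and 661, so their sum is 1257.
Greedily peel off the largest Fibonacci term at each step:
1257 − 987 = 270
270 − 233 = 37
37 − 34 = 3
3 − 3 = 0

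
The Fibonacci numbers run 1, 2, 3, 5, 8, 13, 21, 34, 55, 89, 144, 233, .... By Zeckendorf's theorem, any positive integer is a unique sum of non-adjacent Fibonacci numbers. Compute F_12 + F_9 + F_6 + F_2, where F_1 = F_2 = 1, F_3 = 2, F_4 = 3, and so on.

F_12 + F_9 + F_6 + F_2 = 144 + 34 + 8 + 1 = 187.

187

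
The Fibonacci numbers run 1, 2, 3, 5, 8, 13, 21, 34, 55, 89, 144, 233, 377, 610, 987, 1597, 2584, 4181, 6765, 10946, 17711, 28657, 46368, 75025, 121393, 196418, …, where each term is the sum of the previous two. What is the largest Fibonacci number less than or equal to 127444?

121393 ≤ 127444 < 196418, so the largest Fibonacci number not exceeding 127444 is 121393.

121393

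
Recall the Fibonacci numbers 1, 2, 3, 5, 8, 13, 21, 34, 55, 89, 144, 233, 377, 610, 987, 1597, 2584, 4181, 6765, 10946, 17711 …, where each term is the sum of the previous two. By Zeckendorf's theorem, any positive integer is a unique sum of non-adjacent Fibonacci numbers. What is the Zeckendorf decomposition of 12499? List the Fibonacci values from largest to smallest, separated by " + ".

largest Fibonacci ≤ 12499 is 10946; 12499 − 10946 = 1553
largest Fibonacci ≤ 1553 is 987; 1553 − 987 = 566
largest Fibonacci ≤ 566 is 377; 566 − 377 = 189
largest Fibonacci ≤ 189 is 144; 189 − 144 = 45
largest Fibonacci ≤ 45 is 34; 45 − 34 = 11
largest Fibonacci ≤ 11 is 8; 11 − 8 = 3
largest Fibonacci ≤ 3 is 3; 3 − 3 = 0
So 12499 = 10946 + 987 + 377 + 144 + 34 + 8 + 3, with no two terms consecutive in the sequence.

10946 + 987 + 377 + 144 + 34 + 8 + 3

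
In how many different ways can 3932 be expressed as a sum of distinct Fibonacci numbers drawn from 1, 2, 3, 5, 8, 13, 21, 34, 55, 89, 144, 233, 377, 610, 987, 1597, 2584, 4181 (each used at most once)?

3932 = 2584+987+233+89+34+5 = 2584+987+233+89+34+3+2 = 2584+987+233+89+21+13+5 = 2584+610+377+233+89+34+5 = 2584+987+233+89+21+13+3+2 = … (28 more), for 33 in all.

33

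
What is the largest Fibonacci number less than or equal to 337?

233 ≤ 337 < 377, so the largest Fibonacci number not exceeding 337 is 233.

233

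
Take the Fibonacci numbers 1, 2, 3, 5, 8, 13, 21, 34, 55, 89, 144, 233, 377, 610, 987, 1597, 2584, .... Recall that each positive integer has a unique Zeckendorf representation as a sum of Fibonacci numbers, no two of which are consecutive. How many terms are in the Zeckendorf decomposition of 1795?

6

1795: greatest Fibonacci not exceeding it is 1597, leaving 198
198: greatest Fibonacci not exceeding it is 144, leaving 54
54: greatest Fibonacci not exceeding it is 34, leaving 20
20: greatest Fibonacci not exceeding it is 13, leaving 7
7: greatest Fibonacci not exceeding it is 5, leaving 2
2: greatest Fibonacci not exceeding it is 2, leaving 0
1795 = 1597 + 144 + 34 + 13 + 5 + 2, which has 6 terms.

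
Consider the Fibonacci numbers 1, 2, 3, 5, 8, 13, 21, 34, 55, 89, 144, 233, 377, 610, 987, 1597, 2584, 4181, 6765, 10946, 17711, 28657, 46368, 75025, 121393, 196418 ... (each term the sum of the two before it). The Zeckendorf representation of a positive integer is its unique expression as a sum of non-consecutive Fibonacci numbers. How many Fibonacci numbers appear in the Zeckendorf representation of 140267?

Greedily peel off the largest Fibonacci term at each step:
140267: greatest Fibonacci not exceeding it is 121393, leaving 18874
18874: greatest Fibonacci not exceeding it is 17711, leaving 1163
1163: greatest Fibonacci not exceeding it is 987, leaving 176
176: greatest Fibonacci not exceeding it is 144, leaving 32
32: greatest Fibonacci not exceeding it is 21, leaving 11
11: greatest Fibonacci not exceeding it is 8, leaving 3
3: greatest Fibonacci not exceeding it is 3, leaving 0
140267 = 121393 + 17711 + 987 + 144 + 21 + 8 + 3, which has 7 terms.

7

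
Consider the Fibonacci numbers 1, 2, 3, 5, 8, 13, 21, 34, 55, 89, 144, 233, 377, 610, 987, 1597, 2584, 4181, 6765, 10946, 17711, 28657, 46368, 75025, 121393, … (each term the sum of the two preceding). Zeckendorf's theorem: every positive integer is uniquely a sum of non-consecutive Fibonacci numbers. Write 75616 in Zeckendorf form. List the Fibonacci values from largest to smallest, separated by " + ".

75025 + 377 + 144 + 55 + 13 + 2

Greedily peel off the largest Fibonacci term at each step:
take 75025 (≤ 75616); 75616 − 75025 = 591
take 377 (≤ 591); 591 − 377 = 214
take 144 (≤ 214); 214 − 144 = 70
take 55 (≤ 70); 70 − 55 = 15
take 13 (≤ 15); 15 − 13 = 2
take 2 (≤ 2); 2 − 2 = 0
So 75616 = 75025 + 377 + 144 + 55 + 13 + 2, with no two terms consecutive in the sequence.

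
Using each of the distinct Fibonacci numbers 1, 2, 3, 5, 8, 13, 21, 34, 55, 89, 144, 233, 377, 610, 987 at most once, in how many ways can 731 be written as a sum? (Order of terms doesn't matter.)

20

731 = 610+89+21+8+3 = 610+89+21+8+2+1 = 610+55+34+21+8+3 = 377+233+89+21+8+3 = … (16 more), for 20 in all.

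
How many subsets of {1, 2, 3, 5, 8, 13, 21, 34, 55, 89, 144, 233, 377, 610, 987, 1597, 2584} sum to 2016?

36

Starting from the Zeckendorf form and repeatedly splitting a term F_k into F_{k−1} + F_{k−2} (when neither is already used) reaches every representation.
2016 = 1597+377+34+8 = 1597+377+34+5+3 = 1597+377+21+13+8 = … (33 more), for 36 in all.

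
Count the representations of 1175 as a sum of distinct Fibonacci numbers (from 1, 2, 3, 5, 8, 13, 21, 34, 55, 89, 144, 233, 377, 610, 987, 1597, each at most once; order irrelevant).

1175 = 987+144+34+8+2 = 987+144+34+5+3+2 = 987+144+21+13+8+2 = 987+89+55+34+8+2 = … (16 more), for 20 in all.

20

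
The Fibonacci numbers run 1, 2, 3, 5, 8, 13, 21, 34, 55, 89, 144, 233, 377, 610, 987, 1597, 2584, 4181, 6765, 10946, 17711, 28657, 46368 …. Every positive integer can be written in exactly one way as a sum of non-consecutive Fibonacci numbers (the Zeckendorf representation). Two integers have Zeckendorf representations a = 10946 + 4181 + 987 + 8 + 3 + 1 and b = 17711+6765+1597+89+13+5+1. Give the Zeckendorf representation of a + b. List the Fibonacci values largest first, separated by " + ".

The two numbers are 16126 and 26181, so their sum is 42307.
take 28657 (≤ 42307); 42307 − 28657 = 13650
take 10946 (≤ 13650); 13650 − 10946 = 2704
take 2584 (≤ 2704); 2704 − 2584 = 120
take 89 (≤ 120); 120 − 89 = 31
take 21 (≤ 31); 31 − 21 = 10
take 8 (≤ 10); 10 − 8 = 2
take 2 (≤ 2); 2 − 2 = 0

28657 + 10946 + 2584 + 89 + 21 + 8 + 2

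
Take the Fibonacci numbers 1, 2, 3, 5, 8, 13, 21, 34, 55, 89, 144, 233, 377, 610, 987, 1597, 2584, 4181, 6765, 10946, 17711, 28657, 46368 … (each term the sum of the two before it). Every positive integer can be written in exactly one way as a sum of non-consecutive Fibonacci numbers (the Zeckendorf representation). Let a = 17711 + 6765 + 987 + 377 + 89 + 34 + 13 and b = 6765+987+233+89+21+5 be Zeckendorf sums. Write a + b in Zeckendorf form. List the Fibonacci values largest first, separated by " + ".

The two numbers are 25976 and 8100, so their sum is 34076.
Greedy algorithm:
take 28657 (≤ 34076); 34076 − 28657 = 5419
take 4181 (≤ 5419); 5419 − 4181 = 1238
take 987 (≤ 1238); 1238 − 987 = 251
take 233 (≤ 251); 251 − 233 = 18
take 13 (≤ 18); 18 − 13 = 5
take 5 (≤ 5); 5 − 5 = 0

28657 + 4181 + 987 + 233 + 13 + 5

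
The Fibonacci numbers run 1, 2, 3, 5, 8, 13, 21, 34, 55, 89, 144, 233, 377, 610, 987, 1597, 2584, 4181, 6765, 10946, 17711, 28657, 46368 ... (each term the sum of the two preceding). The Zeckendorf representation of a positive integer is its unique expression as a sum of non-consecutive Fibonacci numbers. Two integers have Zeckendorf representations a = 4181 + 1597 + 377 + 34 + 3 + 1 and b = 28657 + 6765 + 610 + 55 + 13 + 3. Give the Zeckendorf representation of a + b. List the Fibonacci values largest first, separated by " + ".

28657 + 10946 + 2584 + 89 + 13 + 5 + 2

The two numbers are 6193 and 36103, so their sum is 42296.
42296: greatest Fibonacci not exceeding it is 28657, leaving 13639
13639: greatest Fibonacci not exceeding it is 10946, leaving 2693
2693: greatest Fibonacci not exceeding it is 2584, leaving 109
109: greatest Fibonacci not exceeding it is 89, leaving 20
20: greatest Fibonacci not exceeding it is 13, leaving 7
7: greatest Fibonacci not exceeding it is 5, leaving 2
2: greatest Fibonacci not exceeding it is 2, leaving 0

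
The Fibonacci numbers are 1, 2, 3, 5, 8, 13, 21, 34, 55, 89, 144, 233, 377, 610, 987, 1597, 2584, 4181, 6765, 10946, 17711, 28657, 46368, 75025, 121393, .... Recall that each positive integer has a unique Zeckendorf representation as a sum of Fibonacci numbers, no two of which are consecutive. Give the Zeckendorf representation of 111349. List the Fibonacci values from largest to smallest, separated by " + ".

Greedily peel off the largest Fibonacci term at each step:
subtract 75025 from 111349: 36324 remains
subtract 28657 from 36324: 7667 remains
subtract 6765 from 7667: 902 remains
subtract 610 from 902: 292 remains
subtract 233 from 292: 59 remains
subtract 55 from 59: 4 remains
subtract 3 from 4: 1 remains
subtract 1 from 1: 0 remains
So 111349 = 75025 + 28657 + 6765 + 610 + 233 + 55 + 3 + 1, with no two terms consecutive in the sequence.

75025 + 28657 + 6765 + 610 + 233 + 55 + 3 + 1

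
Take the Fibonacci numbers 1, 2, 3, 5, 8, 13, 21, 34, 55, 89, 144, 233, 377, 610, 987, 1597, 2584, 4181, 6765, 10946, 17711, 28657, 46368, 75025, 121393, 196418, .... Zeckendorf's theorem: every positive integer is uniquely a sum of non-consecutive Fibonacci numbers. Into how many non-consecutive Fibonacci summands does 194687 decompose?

Repeatedly subtract the largest Fibonacci number that fits:
194687: greatest Fibonacci not exceeding it is 121393, leaving 73294
73294: greatest Fibonacci not exceeding it is 46368, leaving 26926
26926: greatest Fibonacci not exceeding it is 17711, leaving 9215
9215: greatest Fibonacci not exceeding it is 6765, leaving 2450
2450: greatest Fibonacci not exceeding it is 1597, leaving 853
853: greatest Fibonacci not exceeding it is 610, leaving 243
243: greatest Fibonacci not exceeding it is 233, leaving 10
10: greatest Fibonacci not exceeding it is 8, leaving 2
2: greatest Fibonacci not exceeding it is 2, leaving 0
194687 = 121393 + 46368 + 17711 + 6765 + 1597 + 610 + 233 + 8 + 2, which has 9 terms.

9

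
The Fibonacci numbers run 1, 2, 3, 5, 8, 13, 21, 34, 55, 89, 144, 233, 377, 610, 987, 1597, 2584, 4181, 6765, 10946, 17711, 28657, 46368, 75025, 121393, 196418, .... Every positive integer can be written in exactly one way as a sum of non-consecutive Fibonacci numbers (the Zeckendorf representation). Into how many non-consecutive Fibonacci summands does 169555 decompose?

Repeatedly subtract the largest Fibonacci number that fits:
169555: greatest Fibonacci not exceeding it is 121393, leaving 48162
48162: greatest Fibonacci not exceeding it is 46368, leaving 1794
1794: greatest Fibonacci not exceeding it is 1597, leaving 197
197: greatest Fibonacci not exceeding it is 144, leaving 53
53: greatest Fibonacci not exceeding it is 34, leaving 19
19: greatest Fibonacci not exceeding it is 13, leaving 6
6: greatest Fibonacci not exceeding it is 5, leaving 1
1: greatest Fibonacci not exceeding it is 1, leaving 0
169555 = 121393 + 46368 + 1597 + 144 + 34 + 13 + 5 + 1, which has 8 terms.

8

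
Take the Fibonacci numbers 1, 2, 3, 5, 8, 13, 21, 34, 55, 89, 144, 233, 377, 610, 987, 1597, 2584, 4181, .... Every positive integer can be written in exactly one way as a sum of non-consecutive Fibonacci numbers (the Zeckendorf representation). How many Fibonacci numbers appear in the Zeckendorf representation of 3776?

6

take 2584 (≤ 3776); 3776 − 2584 = 1192
take 987 (≤ 1192); 1192 − 987 = 205
take 144 (≤ 205); 205 − 144 = 61
take 55 (≤ 61); 61 − 55 = 6
take 5 (≤ 6); 6 − 5 = 1
take 1 (≤ 1); 1 − 1 = 0
3776 = 2584 + 987 + 144 + 55 + 5 + 1, which has 6 terms.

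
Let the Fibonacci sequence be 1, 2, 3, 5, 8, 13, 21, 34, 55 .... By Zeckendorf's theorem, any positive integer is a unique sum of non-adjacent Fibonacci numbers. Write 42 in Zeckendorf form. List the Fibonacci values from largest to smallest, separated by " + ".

34 + 8

Repeatedly subtract the largest Fibonacci number that fits:
take 34 (≤ 42); 42 − 34 = 8
take 8 (≤ 8); 8 − 8 = 0
So 42 = 34 + 8, with no two terms consecutive in the sequence.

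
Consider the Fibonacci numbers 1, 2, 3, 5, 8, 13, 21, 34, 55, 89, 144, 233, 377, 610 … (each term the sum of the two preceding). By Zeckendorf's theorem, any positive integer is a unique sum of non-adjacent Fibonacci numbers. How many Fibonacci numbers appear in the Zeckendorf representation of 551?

Greedy algorithm:
551: greatest Fibonacci not exceeding it is 377, leaving 174
174: greatest Fibonacci not exceeding it is 144, leaving 30
30: greatest Fibonacci not exceeding it is 21, leaving 9
9: greatest Fibonacci not exceeding it is 8, leaving 1
1: greatest Fibonacci not exceeding it is 1, leaving 0
551 = 377 + 144 + 21 + 8 + 1, which has 5 terms.

5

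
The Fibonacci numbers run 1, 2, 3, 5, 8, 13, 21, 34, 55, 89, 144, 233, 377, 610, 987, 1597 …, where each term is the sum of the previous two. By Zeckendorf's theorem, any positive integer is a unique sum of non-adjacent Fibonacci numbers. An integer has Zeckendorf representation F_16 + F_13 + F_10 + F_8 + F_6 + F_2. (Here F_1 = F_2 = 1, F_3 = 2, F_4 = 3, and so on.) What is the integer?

1305

F_16 + F_13 + F_10 + F_8 + F_6 + F_2 = 987 + 233 + 55 + 21 + 8 + 1 = 1305.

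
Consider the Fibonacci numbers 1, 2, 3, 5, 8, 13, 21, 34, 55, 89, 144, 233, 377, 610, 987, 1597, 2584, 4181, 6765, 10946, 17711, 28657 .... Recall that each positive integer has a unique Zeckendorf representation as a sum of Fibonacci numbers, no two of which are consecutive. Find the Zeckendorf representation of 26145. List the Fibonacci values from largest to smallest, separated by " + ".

26145: greatest Fibonacci not exceeding it is 17711, leaving 8434
8434: greatest Fibonacci not exceeding it is 6765, leaving 1669
1669: greatest Fibonacci not exceeding it is 1597, leaving 72
72: greatest Fibonacci not exceeding it is 55, leaving 17
17: greatest Fibonacci not exceeding it is 13, leaving 4
4: greatest Fibonacci not exceeding it is 3, leaving 1
1: greatest Fibonacci not exceeding it is 1, leaving 0
So 26145 = 17711 + 6765 + 1597 + 55 + 13 + 3 + 1, with no two terms consecutive in the sequence.

17711 + 6765 + 1597 + 55 + 13 + 3 + 1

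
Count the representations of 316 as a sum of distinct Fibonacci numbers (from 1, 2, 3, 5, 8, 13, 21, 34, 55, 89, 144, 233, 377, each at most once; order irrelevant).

Each representation comes from the Zeckendorf form by replacing some F_k with F_{k−1} + F_{k−2} where possible.
316 = 233+55+21+5+2 = 233+55+13+8+5+2 = 144+89+55+21+5+2 = … (3 more), for 6 in all.

6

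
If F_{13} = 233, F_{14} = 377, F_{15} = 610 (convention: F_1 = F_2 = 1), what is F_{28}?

317811

By the addition formula F_{m+n} = F_m F_{n+1} + F_{m−1} F_n with m=15, n=13: F_{28} = 610·377 + 377·233 = 229970 + 87841 = 317811.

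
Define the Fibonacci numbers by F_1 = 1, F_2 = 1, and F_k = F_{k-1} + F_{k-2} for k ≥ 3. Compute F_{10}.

55

Iterating the recurrence up to F_{6} = 8 and F_{5} = 5:
F_{7} = F_{6} + F_{5} = 8 + 5 = 13
F_{8} = F_{7} + F_{6} = 13 + 8 = 21
F_{9} = F_{8} + F_{7} = 21 + 13 = 34
F_{10} = F_{9} + F_{8} = 34 + 21 = 55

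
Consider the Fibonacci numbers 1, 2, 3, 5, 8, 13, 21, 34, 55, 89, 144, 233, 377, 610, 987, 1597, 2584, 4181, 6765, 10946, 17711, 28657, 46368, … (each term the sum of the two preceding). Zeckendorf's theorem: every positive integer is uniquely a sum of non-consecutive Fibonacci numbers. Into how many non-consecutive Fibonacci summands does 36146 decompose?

7

subtract 28657 from 36146: 7489 remains
subtract 6765 from 7489: 724 remains
subtract 610 from 724: 114 remains
subtract 89 from 114: 25 remains
subtract 21 from 25: 4 remains
subtract 3 from 4: 1 remains
subtract 1 from 1: 0 remains
36146 = 28657 + 6765 + 610 + 89 + 21 + 3 + 1, which has 7 terms.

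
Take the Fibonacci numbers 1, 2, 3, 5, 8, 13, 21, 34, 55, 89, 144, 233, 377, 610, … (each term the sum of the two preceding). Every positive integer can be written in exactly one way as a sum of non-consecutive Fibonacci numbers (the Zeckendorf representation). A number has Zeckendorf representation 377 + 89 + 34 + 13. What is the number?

377 + 89 + 34 + 13 = 513.

513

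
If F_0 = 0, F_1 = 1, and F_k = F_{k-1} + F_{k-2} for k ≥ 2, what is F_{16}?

987

Iterating the recurrence up to F_{10} = 55 and F_{9} = 34:
F_{11} = F_{10} + F_{9} = 55 + 34 = 89
F_{12} = F_{11} + F_{10} = 89 + 55 = 144
F_{13} = F_{12} + F_{11} = 144 + 89 = 233
F_{14} = F_{13} + F_{12} = 233 + 144 = 377
F_{15} = F_{14} + F_{13} = 377 + 233 = 610
F_{16} = F_{15} + F_{14} = 610 + 377 = 987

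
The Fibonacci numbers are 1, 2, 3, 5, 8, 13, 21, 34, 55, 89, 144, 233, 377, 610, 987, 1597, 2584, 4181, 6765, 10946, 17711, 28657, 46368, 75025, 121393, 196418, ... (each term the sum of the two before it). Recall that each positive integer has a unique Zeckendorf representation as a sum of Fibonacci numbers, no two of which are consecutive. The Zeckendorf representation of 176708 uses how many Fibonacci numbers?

176708: greatest Fibonacci not exceeding it is 121393, leaving 55315
55315: greatest Fibonacci not exceeding it is 46368, leaving 8947
8947: greatest Fibonacci not exceeding it is 6765, leaving 2182
2182: greatest Fibonacci not exceeding it is 1597, leaving 585
585: greatest Fibonacci not exceeding it is 377, leaving 208
208: greatest Fibonacci not exceeding it is 144, leaving 64
64: greatest Fibonacci not exceeding it is 55, leaving 9
9: greatest Fibonacci not exceeding it is 8, leaving 1
1: greatest Fibonacci not exceeding it is 1, leaving 0
176708 = 121393 + 46368 + 6765 + 1597 + 377 + 144 + 55 + 8 + 1, which has 9 terms.

9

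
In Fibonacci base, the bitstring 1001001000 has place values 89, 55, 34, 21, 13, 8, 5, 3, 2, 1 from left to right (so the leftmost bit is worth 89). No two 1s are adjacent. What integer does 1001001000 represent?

115

Summing the place values of the 1 bits: 89 + 21 + 5 = 115.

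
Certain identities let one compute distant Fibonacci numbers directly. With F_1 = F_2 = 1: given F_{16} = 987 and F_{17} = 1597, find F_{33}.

By F_{2k+1} = F_k² + F_{k+1}²: F_{33} = 987² + 1597² = 974169 + 2550409 = 3524578.

3524578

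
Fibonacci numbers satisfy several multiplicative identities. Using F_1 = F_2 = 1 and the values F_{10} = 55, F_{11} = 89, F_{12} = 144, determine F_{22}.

17711

By the addition formula F_{m+n} = F_m F_{n+1} + F_{m−1} F_n with m=11, n=11: F_{22} = 89·144 + 55·89 = 12816 + 4895 = 17711.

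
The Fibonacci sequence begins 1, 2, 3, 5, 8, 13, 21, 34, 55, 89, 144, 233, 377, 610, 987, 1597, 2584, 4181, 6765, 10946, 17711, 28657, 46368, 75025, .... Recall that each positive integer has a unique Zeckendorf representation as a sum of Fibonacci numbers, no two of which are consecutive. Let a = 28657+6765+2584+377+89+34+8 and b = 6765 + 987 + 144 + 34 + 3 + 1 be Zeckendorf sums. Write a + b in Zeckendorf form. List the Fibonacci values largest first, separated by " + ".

46368 + 55 + 21 + 3 + 1

The two numbers are 38514 and 7934, so their sum is 46448.
46448: greatest Fibonacci not exceeding it is 46368, leaving 80
80: greatest Fibonacci not exceeding it is 55, leaving 25
25: greatest Fibonacci not exceeding it is 21, leaving 4
4: greatest Fibonacci not exceeding it is 3, leaving 1
1: greatest Fibonacci not exceeding it is 1, leaving 0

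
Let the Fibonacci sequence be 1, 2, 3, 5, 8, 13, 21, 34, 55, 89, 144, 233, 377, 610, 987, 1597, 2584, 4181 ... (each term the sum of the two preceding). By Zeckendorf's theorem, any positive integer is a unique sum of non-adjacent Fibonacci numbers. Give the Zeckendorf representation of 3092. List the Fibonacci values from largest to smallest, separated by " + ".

2584 + 377 + 89 + 34 + 8

Repeatedly subtract the largest Fibonacci number that fits:
take 2584 (≤ 3092); 3092 − 2584 = 508
take 377 (≤ 508); 508 − 377 = 131
take 89 (≤ 131); 131 − 89 = 42
take 34 (≤ 42); 42 − 34 = 8
take 8 (≤ 8); 8 − 8 = 0
So 3092 = 2584 + 377 + 89 + 34 + 8, with no two terms consecutive in the sequence.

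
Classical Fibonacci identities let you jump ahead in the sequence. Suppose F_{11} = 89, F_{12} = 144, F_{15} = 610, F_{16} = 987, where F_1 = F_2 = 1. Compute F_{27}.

By the addition formula F_{m+n} = F_m F_{n+1} + F_{m−1} F_n with m=12, n=15: F_{27} = 144·987 + 89·610 = 142128 + 54290 = 196418.

196418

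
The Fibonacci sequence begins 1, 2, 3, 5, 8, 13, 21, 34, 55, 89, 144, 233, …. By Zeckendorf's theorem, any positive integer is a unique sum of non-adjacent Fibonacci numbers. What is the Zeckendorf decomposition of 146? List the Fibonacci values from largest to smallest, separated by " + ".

take 144 (≤ 146); 146 − 144 = 2
take 2 (≤ 2); 2 − 2 = 0
So 146 = 144 + 2, with no two terms consecutive in the sequence.

144 + 2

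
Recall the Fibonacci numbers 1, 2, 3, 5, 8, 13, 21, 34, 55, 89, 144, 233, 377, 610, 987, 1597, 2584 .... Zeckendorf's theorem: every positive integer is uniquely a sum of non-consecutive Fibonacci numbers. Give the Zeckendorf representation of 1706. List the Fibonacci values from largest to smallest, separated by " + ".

1597 + 89 + 13 + 5 + 2

take 1597 (≤ 1706); 1706 − 1597 = 109
take 89 (≤ 109); 109 − 89 = 20
take 13 (≤ 20); 20 − 13 = 7
take 5 (≤ 7); 7 − 5 = 2
take 2 (≤ 2); 2 − 2 = 0
So 1706 = 1597 + 89 + 13 + 5 + 2, with no two terms consecutive in the sequence.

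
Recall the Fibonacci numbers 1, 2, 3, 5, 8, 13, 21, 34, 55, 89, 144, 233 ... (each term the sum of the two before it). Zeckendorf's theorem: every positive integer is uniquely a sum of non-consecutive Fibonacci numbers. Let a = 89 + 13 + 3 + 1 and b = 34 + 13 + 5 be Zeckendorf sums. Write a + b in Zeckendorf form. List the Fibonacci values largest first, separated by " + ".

144 + 13 + 1

The two numbers are 106 and 52, so their sum is 158.
Repeatedly subtract the largest Fibonacci number that fits:
144 ≤ 158 < 233, so take 144; remainder 14
13 ≤ 14 < 21, so take 13; remainder 1
1 ≤ 1 < 2, so take 1; remainder 0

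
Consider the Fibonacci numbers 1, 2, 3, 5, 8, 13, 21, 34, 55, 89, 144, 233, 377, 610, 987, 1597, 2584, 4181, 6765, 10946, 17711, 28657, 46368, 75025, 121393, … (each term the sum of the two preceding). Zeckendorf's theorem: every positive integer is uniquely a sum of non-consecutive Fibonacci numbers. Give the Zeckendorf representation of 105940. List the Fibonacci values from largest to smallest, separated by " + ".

75025 + 28657 + 1597 + 610 + 34 + 13 + 3 + 1

take 75025 (≤ 105940); 105940 − 75025 = 30915
take 28657 (≤ 30915); 30915 − 28657 = 2258
take 1597 (≤ 2258); 2258 − 1597 = 661
take 610 (≤ 661); 661 − 610 = 51
take 34 (≤ 51); 51 − 34 = 17
take 13 (≤ 17); 17 − 13 = 4
take 3 (≤ 4); 4 − 3 = 1
take 1 (≤ 1); 1 − 1 = 0
So 105940 = 75025 + 28657 + 1597 + 610 + 34 + 13 + 3 + 1, with no two terms consecutive in the sequence.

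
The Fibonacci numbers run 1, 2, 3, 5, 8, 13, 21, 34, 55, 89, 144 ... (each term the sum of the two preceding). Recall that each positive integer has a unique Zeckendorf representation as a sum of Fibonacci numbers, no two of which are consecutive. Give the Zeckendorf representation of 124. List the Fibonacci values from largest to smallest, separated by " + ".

Greedy algorithm:
124 − 89 = 35
35 − 34 = 1
1 − 1 = 0
So 124 = 89 + 34 + 1, with no two terms consecutive in the sequence.

89 + 34 + 1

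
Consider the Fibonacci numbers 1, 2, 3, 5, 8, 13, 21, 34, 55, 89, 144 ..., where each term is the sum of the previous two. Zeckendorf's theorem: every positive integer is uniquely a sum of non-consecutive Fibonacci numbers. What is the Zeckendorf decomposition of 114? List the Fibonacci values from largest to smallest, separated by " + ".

89 + 21 + 3 + 1

Greedily peel off the largest Fibonacci term at each step:
subtract 89 from 114: 25 remains
subtract 21 from 25: 4 remains
subtract 3 from 4: 1 remains
subtract 1 from 1: 0 remains
So 114 = 89 + 21 + 3 + 1, with no two terms consecutive in the sequence.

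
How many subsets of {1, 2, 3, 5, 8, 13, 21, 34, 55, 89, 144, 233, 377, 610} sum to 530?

12

530 = 377+144+8+1 = 377+144+5+3+1 = 377+89+55+8+1 = 377+89+55+5+3+1 = … (8 more), for 12 in all.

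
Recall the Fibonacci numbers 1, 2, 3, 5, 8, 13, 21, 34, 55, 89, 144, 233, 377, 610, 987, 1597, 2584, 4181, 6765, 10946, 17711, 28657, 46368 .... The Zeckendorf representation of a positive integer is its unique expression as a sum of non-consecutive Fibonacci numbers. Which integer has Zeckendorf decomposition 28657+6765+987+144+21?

36574

28657+6765+987+144+21 = 36574.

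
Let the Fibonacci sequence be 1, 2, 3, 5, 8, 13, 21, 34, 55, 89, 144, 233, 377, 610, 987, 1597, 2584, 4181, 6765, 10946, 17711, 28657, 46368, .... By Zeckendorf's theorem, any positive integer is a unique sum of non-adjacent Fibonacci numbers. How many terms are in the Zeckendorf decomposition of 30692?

Greedily peel off the largest Fibonacci term at each step:
largest Fibonacci ≤ 30692 is 28657; 30692 − 28657 = 2035
largest Fibonacci ≤ 2035 is 1597; 2035 − 1597 = 438
largest Fibonacci ≤ 438 is 377; 438 − 377 = 61
largest Fibonacci ≤ 61 is 55; 61 − 55 = 6
largest Fibonacci ≤ 6 is 5; 6 − 5 = 1
largest Fibonacci ≤ 1 is 1; 1 − 1 = 0
30692 = 28657 + 1597 + 377 + 55 + 5 + 1, which has 6 terms.

6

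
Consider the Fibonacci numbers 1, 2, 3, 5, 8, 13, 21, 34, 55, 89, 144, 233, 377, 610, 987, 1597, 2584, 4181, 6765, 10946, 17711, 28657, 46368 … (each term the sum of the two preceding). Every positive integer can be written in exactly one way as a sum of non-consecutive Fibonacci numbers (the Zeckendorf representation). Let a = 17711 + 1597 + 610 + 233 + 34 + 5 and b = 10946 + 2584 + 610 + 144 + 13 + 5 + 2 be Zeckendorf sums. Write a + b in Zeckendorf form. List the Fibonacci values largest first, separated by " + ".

The two numbers are 20190 and 14304, so their sum is 34494.
subtract 28657 from 34494: 5837 remains
subtract 4181 from 5837: 1656 remains
subtract 1597 from 1656: 59 remains
subtract 55 from 59: 4 remains
subtract 3 from 4: 1 remains
subtract 1 from 1: 0 remains

28657 + 4181 + 1597 + 55 + 3 + 1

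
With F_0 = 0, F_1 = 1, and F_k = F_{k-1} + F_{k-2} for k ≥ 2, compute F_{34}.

Iterating the recurrence up to F_{28} = 317811 and F_{27} = 196418:
F_{29} = F_{28} + F_{27} = 317811 + 196418 = 514229
F_{30} = F_{29} + F_{28} = 514229 + 317811 = 832040
F_{31} = F_{30} + F_{29} = 832040 + 514229 = 1346269
F_{32} = F_{31} + F_{30} = 1346269 + 832040 = 2178309
F_{33} = F_{32} + F_{31} = 2178309 + 1346269 = 3524578
F_{34} = F_{33} + F_{32} = 3524578 + 2178309 = 5702887

5702887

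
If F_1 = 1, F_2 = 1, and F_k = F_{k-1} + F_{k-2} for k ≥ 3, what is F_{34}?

Iterating the recurrence up to F_{27} = 196418 and F_{26} = 121393:
F_{28} = F_{27} + F_{26} = 196418 + 121393 = 317811
F_{29} = F_{28} + F_{27} = 317811 + 196418 = 514229
F_{30} = F_{29} + F_{28} = 514229 + 317811 = 832040
F_{31} = F_{30} + F_{29} = 832040 + 514229 = 1346269
F_{32} = F_{31} + F_{30} = 1346269 + 832040 = 2178309
F_{33} = F_{32} + F_{31} = 2178309 + 1346269 = 3524578
F_{34} = F_{33} + F_{32} = 3524578 + 2178309 = 5702887

5702887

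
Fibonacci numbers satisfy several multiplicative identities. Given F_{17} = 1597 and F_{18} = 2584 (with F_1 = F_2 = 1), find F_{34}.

5702887

By the doubling identity F_{2k} = F_k(2F_{k+1} − F_k): F_{34} = 1597·(2·2584 − 1597) = 1597·3571 = 5702887.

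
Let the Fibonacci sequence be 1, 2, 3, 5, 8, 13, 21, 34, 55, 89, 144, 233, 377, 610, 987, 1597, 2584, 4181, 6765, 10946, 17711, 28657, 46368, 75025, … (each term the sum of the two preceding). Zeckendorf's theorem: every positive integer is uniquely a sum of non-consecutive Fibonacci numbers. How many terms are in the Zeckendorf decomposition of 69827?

Greedily peel off the largest Fibonacci term at each step:
69827: greatest Fibonacci not exceeding it is 46368, leaving 23459
23459: greatest Fibonacci not exceeding it is 17711, leaving 5748
5748: greatest Fibonacci not exceeding it is 4181, leaving 1567
1567: greatest Fibonacci not exceeding it is 987, leaving 580
580: greatest Fibonacci not exceeding it is 377, leaving 203
203: greatest Fibonacci not exceeding it is 144, leaving 59
59: greatest Fibonacci not exceeding it is 55, leaving 4
4: greatest Fibonacci not exceeding it is 3, leaving 1
1: greatest Fibonacci not exceeding it is 1, leaving 0
69827 = 46368 + 17711 + 4181 + 987 + 377 + 144 + 55 + 3 + 1, which has 9 terms.

9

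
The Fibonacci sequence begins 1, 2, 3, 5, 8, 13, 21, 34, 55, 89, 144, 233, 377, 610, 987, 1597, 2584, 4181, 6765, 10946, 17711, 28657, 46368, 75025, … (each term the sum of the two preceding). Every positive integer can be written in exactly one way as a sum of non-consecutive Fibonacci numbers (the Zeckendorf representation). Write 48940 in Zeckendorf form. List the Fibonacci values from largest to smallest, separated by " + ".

46368 + 1597 + 610 + 233 + 89 + 34 + 8 + 1

Greedy algorithm:
48940 − 46368 = 2572
2572 − 1597 = 975
975 − 610 = 365
365 − 233 = 132
132 − 89 = 43
43 − 34 = 9
9 − 8 = 1
1 − 1 = 0
So 48940 = 46368 + 1597 + 610 + 233 + 89 + 34 + 8 + 1, with no two terms consecutive in the sequence.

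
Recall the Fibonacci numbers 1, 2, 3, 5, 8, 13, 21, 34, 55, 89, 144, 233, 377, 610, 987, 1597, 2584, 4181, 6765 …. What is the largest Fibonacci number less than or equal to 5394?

4181 ≤ 5394 < 6765, so the largest Fibonacci number not exceeding 5394 is 4181.

4181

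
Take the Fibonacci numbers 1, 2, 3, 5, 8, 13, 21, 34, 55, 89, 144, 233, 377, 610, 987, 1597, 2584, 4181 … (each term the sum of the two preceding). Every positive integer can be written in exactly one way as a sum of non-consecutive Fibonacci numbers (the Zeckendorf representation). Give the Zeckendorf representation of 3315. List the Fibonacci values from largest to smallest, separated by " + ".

subtract 2584 from 3315: 731 remains
subtract 610 from 731: 121 remains
subtract 89 from 121: 32 remains
subtract 21 from 32: 11 remains
subtract 8 from 11: 3 remains
subtract 3 from 3: 0 remains
So 3315 = 2584 + 610 + 89 + 21 + 8 + 3, with no two terms consecutive in the sequence.

2584 + 610 + 89 + 21 + 8 + 3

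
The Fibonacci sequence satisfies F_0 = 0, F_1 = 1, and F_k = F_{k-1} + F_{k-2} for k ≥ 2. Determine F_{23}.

28657

Iterating the recurrence up to F_{16} = 987 and F_{15} = 610:
F_{17} = F_{16} + F_{15} = 987 + 610 = 1597
F_{18} = F_{17} + F_{16} = 1597 + 987 = 2584
F_{19} = F_{18} + F_{17} = 2584 + 1597 = 4181
F_{20} = F_{19} + F_{18} = 4181 + 2584 = 6765
F_{21} = F_{20} + F_{19} = 6765 + 4181 = 10946
F_{22} = F_{21} + F_{20} = 10946 + 6765 = 17711
F_{23} = F_{22} + F_{21} = 17711 + 10946 = 28657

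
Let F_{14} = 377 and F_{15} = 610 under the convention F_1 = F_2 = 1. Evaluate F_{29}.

514229

By F_{2k+1} = F_k² + F_{k+1}²: F_{29} = 377² + 610² = 142129 + 372100 = 514229.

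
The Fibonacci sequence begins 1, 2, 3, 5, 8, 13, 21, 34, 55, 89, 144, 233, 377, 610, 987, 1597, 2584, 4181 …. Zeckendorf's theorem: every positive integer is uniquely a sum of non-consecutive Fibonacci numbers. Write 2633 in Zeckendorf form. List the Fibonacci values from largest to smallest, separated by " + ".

2584 + 34 + 13 + 2

Greedily peel off the largest Fibonacci term at each step:
take 2584 (≤ 2633); 2633 − 2584 = 49
take 34 (≤ 49); 49 − 34 = 15
take 13 (≤ 15); 15 − 13 = 2
take 2 (≤ 2); 2 − 2 = 0
So 2633 = 2584 + 34 + 13 + 2, with no two terms consecutive in the sequence.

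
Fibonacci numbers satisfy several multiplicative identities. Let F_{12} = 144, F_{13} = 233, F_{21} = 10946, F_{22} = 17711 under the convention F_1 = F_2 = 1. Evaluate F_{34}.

5702887

By the addition formula F_{m+n} = F_m F_{n+1} + F_{m−1} F_n with m=13, n=21: F_{34} = 233·17711 + 144·10946 = 4126663 + 1576224 = 5702887.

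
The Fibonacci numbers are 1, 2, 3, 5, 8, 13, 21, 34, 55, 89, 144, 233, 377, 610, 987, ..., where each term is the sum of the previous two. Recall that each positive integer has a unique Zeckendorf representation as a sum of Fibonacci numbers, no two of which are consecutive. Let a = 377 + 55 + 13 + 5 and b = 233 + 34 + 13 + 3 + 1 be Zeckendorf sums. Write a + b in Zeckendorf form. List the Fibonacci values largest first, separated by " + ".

610 + 89 + 34 + 1

The two numbers are 450 and 284, so their sum is 734.
Greedy algorithm:
734: greatest Fibonacci not exceeding it is 610, leaving 124
124: greatest Fibonacci not exceeding it is 89, leaving 35
35: greatest Fibonacci not exceeding it is 34, leaving 1
1: greatest Fibonacci not exceeding it is 1, leaving 0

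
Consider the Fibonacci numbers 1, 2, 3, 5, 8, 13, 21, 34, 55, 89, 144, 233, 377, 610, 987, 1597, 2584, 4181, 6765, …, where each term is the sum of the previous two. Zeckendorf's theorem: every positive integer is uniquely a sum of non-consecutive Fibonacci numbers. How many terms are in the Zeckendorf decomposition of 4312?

4

4312: greatest Fibonacci not exceeding it is 4181, leaving 131
131: greatest Fibonacci not exceeding it is 89, leaving 42
42: greatest Fibonacci not exceeding it is 34, leaving 8
8: greatest Fibonacci not exceeding it is 8, leaving 0
4312 = 4181 + 89 + 34 + 8, which has 4 terms.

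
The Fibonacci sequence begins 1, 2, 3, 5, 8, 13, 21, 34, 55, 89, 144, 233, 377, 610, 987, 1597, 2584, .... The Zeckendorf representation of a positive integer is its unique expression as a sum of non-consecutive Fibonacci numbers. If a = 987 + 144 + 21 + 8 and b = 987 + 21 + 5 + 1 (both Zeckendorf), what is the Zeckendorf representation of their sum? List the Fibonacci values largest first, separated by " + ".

The two numbers are 1160 and 1014, so their sum is 2174.
Repeatedly subtract the largest Fibonacci number that fits:
2174: greatest Fibonacci not exceeding it is 1597, leaving 577
577: greatest Fibonacci not exceeding it is 377, leaving 200
200: greatest Fibonacci not exceeding it is 144, leaving 56
56: greatest Fibonacci not exceeding it is 55, leaving 1
1: greatest Fibonacci not exceeding it is 1, leaving 0

1597 + 377 + 144 + 55 + 1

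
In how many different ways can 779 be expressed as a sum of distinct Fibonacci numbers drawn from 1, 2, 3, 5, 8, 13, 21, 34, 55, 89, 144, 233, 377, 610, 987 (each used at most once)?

10

779 = 610+144+21+3+1 = 610+144+13+8+3+1 = 610+89+55+21+3+1 = 377+233+144+21+3+1 = … (6 more), for 10 in all.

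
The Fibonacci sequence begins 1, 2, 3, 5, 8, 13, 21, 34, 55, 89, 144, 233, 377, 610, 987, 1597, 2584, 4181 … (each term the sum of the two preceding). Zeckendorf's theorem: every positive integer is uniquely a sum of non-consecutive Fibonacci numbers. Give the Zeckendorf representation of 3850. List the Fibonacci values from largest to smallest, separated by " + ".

2584 + 987 + 233 + 34 + 8 + 3 + 1

take 2584 (≤ 3850); 3850 − 2584 = 1266
take 987 (≤ 1266); 1266 − 987 = 279
take 233 (≤ 279); 279 − 233 = 46
take 34 (≤ 46); 46 − 34 = 12
take 8 (≤ 12); 12 − 8 = 4
take 3 (≤ 4); 4 − 3 = 1
take 1 (≤ 1); 1 − 1 = 0
So 3850 = 2584 + 987 + 233 + 34 + 8 + 3 + 1, with no two terms consecutive in the sequence.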